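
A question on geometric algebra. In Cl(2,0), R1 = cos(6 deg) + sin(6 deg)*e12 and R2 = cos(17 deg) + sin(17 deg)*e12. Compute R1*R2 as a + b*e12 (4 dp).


Same-plane rotors commute and their half-angles add:
R1*R2 = cos(a1 + a2) + sin(a1 + a2)*e12.
a1 + a2 = 6 + 17 = 23 deg
cos(23 deg) = 0.9205
sin(23 deg) = 0.3907
R1*R2 = 0.9205 + 0.3907*e12


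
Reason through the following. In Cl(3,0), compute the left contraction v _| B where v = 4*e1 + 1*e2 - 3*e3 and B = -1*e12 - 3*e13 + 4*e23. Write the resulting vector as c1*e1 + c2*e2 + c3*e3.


Left contraction v _| B = <vB>_1 (grade-1 part of the geometric product vB).
Using e1_|e12 = e2, e2_|e12 = -e1, e1_|e13 = e3, e3_|e13 = -e1, e2_|e23 = e3, e3_|e23 = -e2:
e1 coeff: -v2*b12 - v3*b13 = -(1)*(-1) - (-3)*(-3) = -8
e2 coeff: v1*b12 - v3*b23 = (4)*(-1) - (-3)*(4) = 8
e3 coeff: v1*b13 + v2*b23 = (4)*(-3) + (1)*(4) = -8
v _| B = -8*e1 + 8*e2 - 8*e3


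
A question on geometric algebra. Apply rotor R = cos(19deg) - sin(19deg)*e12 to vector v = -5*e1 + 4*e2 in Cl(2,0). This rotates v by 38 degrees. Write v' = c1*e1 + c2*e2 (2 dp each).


Rotor R = cos(19deg) - sin(19deg)*e12
Rotation angle theta = 2 * 19 = 38 degrees
v' = R*v*~R rotates v by theta.
cos(38deg) = 0.7880, sin(38deg) = 0.6157
v'_1 = -5*cos(38deg) - 4*sin(38deg)
= -5*0.7880 - 4*0.6157
= -6.40
v'_2 = -5*sin(38deg) + 4*cos(38deg)
= -5*0.6157 + 4*0.7880
= 0.07
v' = -6.40*e1 + 0.07*e2


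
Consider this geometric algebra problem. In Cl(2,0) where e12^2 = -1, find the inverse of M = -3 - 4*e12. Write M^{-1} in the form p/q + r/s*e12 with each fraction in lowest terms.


M = -3 - 4*e12, where e12^2 = -1.
Since M commutes with its reverse ~M = a - b*e12, M * ~M = a^2 - b^2*e12^2 = a^2 + b^2.
So M^{-1} = ~M / (a^2 + b^2) = (a - b*e12)/(a^2 + b^2).
a^2 + b^2 = 9 + 16 = 25
Scalar part = -3/25 = -3/25
Bivector coeff = 4/25 = 4/25
M^{-1} = -3/25 + 4/25*e12


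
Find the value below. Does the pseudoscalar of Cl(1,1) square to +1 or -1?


The pseudoscalar I = e1...e_n (product of all n generators) of Cl(p,q) satisfies I^2 = (-1)^(q + n(n-1)/2).
p = 1, q = 1, n = p + q = 2
n(n-1)/2 = 2 * 1 / 2 = 1
Exponent = q + n(n-1)/2 = 1 + 1 = 2
I^2 = (-1)^2 = +1


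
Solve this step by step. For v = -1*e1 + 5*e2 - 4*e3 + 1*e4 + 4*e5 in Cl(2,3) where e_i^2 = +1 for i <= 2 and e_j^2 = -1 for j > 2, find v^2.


v^2 = sum of c_i^2 * e_i^2
Positive signature terms (e_i^2 = +1): (-1)^2 + 5^2 = 26
Negative signature terms (e_j^2 = -1): (-4)^2 + 1^2 + 4^2 = 33
v^2 = 26 - 33 = -7


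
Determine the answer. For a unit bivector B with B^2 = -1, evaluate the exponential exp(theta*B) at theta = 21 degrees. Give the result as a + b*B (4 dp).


For a unit bivector B with B^2 = -1, the exponential series gives
e^(theta*B) = cos(theta) + sin(theta)*B (the GA analogue of Euler's formula).
theta = 21 degrees = 0.366519 rad
cos(21 deg) = 0.9336
sin(21 deg) = 0.3584
exp(theta*B) = 0.9336 + 0.3584*B


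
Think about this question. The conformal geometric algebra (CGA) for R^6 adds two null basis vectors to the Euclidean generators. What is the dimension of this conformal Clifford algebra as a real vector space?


The conformal model of R^6 uses Cl(7,1): the 6 Euclidean generators plus two extra orthogonal generators e+ (e+^2 = +1) and e- (e-^2 = -1), from which the null vectors e0, einf are built.
Number of generators m = 6 + 2 = 8.
dim Cl(p,q) = 2^m = 2^8 = 256


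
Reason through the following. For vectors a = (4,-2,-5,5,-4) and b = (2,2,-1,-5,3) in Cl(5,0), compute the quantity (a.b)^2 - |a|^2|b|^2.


a . b = 4*2 + (-2)*2 + (-5)*(-1) + 5*(-5) + (-4)*3
= 8 + (-4) + 5 + (-25) + (-12) = -28
|a|^2 = 4^2 + (-2)^2 + (-5)^2 + 5^2 + (-4)^2 = 86
|b|^2 = 2^2 + 2^2 + (-1)^2 + (-5)^2 + 3^2 = 43
(a.b)^2 = (-28)^2 = 784
|a|^2 * |b|^2 = 86 * 43 = 3698
Result = 784 - 3698 = -2914


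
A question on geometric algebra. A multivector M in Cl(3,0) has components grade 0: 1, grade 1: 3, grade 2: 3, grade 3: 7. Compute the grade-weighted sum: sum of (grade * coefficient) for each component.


Grade-weighted sum = sum of grade_k * coefficient_k
0*1 = 0
1*3 = 3
2*3 = 6
3*7 = 21
Total = 0 + 3 + 6 + 21 = 30


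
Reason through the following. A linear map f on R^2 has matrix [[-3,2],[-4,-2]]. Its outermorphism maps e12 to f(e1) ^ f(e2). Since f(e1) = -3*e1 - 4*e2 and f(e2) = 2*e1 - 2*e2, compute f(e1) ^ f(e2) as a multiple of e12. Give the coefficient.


The outermorphism of a linear map f sends e1^e2 to f(e1)^f(e2).
f(e1) = -3*e1 - 4*e2
f(e2) = 2*e1 - 2*e2
f(e1) ^ f(e2) = (-3*e1 - 4*e2) ^ (2*e1 - 2*e2)
= (-3)*(-2)*e12 + (-4)*2*e21
= (6 - (-8))*e12
= 14*e12
Coefficient = 14


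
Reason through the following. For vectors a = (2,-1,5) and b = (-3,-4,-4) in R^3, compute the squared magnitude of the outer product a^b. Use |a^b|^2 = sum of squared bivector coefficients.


a wedge b = (a1*b2 - a2*b1)*e12 + (a1*b3 - a3*b1)*e13 + (a2*b3 - a3*b2)*e23
e12 coeff: 2*(-4) - (-1)*(-3) = -8 - 3 = -11
e13 coeff: 2*(-4) - 5*(-3) = -8 - (-15) = 7
e23 coeff: (-1)*(-4) - 5*(-4) = 4 - (-20) = 24
|a wedge b|^2 = (-11)^2 + 7^2 + 24^2
= 121 + 49 + 576
= 746


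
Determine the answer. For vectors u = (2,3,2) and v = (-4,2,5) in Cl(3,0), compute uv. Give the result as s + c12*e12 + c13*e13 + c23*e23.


In Cl(3,0): e_i^2 = 1, e_ie_j = -e_je_i for i != j.
Scalar part = u . v = 2*(-4) + 3*2 + 2*5
= -8 + 6 + 10 = 8
e12 coeff = 2*2 - 3*(-4) = 4 - (-12) = 16
e13 coeff = 2*5 - 2*(-4) = 10 - (-8) = 18
e23 coeff = 3*5 - 2*2 = 15 - 4 = 11
uv = 8 + 16*e12 + 18*e13 + 11*e23


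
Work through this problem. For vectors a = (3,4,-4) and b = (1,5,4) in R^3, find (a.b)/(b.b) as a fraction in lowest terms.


Projection coefficient = (a . b) / (b . b)
a . b = 3*1 + 4*5 + (-4)*4
= 3 + 20 + (-16) = 7
b . b = 1^2 + 5^2 + 4^2
= 1 + 25 + 16 = 42
Coefficient = 7/42
In lowest terms: 1/6


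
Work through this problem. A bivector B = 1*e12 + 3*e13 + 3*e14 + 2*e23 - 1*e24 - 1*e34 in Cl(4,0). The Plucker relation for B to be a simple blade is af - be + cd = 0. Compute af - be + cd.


Plucker relation: af - be + cd
a*f = 1*(-1) = -1
b*e = 3*(-1) = -3
c*d = 3*2 = 6
af - be + cd = -1 - (-3) + 6
= 8


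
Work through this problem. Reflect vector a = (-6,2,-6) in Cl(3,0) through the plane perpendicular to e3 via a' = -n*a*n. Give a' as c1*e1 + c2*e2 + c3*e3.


Reflection formula: a' = -n*a*n, with n = e3 (unit vector, n^2 = 1).
For reflection through hyperplane perp to e3:
The component along e3 flips sign, others stay.
a = (-6, 2, -6)
a' = (-6, 2, 6)
a' = -6*e1 + 2*e2 + 6*e3


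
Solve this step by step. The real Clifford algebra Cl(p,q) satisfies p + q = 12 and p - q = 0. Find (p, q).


We need p + q = 12 and p - q = 0.
Adding: 2p = 12 + 0 = 12, so p = 6.
Then q = 12 - 6 = 6.
(p, q) = (6, 6)


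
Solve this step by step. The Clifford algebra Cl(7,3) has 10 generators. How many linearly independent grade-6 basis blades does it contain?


Number of grade-k basis blades in Cl(p,q) with n = p + q is C(n, k).
n = 7 + 3 = 10
C(10, 6) = 10! / (6! * 4!)
= 3628800 / (720 * 24)
= 210


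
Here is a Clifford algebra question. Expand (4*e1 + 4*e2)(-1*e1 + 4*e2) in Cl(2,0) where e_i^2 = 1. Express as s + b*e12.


Expand: (4*e1 + 4*e2)(-1*e1 + 4*e2)
= 4*(-1)*e1e1 + 4*4*e1e2 + 4*(-1)*e2e1 + 4*4*e2e2
Using e1^2 = e2^2 = 1, e2e1 = -e1e2:
Scalar part s = 4*(-1) + 4*4 = -4 + 16 = 12
Bivector part b = 4*4 - 4*(-1) = 16 - (-4) = 20
uv = 12 + 20*e12


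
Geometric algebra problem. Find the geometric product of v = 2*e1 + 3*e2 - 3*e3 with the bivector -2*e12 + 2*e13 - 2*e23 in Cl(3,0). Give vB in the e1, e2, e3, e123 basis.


vB has grade-1 (vector) and grade-3 (trivector) parts: vB = (v _| B) + (v ^ B).
Vector part <vB>_1:
  e1: -v2*b12 - v3*b13 = -(3)*(-2) - (-3)*(2) = 12
  e2: v1*b12 - v3*b23 = (2)*(-2) - (-3)*(-2) = -10
  e3: v1*b13 + v2*b23 = (2)*(2) + (3)*(-2) = -2
Trivector part <vB>_3:
  e123: v1*b23 - v2*b13 + v3*b12 = (2)*(-2) - (3)*(2) + (-3)*(-2) = -4
vB = 12*e1 - 10*e2 - 2*e3 - 4*e123


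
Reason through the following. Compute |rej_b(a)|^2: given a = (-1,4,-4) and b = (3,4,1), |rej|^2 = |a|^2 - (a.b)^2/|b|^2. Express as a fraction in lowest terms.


|a|^2 = (-1)^2 + 4^2 + (-4)^2 = 33
|b|^2 = 3^2 + 4^2 + 1^2 = 26
a . b = (-1)*3 + 4*4 + (-4)*1 = 9
(a.b)^2 = 9^2 = 81
|rej|^2 = 33 - 81/26
= (858 - 81)/26
= 777/26
In lowest terms: 777/26


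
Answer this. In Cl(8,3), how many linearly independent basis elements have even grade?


Even subalgebra dimension = 2^(n-1)
n = 8 + 3 = 11
2^(11 - 1) = 2^10 = 1024
Verification: sum of C(11,k) for even k = 1 + 55 + 330 + 462 + 165 + 11 = 1024
Result = 1024


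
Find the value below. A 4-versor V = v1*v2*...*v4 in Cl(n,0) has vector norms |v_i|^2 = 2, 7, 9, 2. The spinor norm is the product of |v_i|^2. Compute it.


Spinor norm N(V) = |v1|^2 * |v2|^2 * ... * |v4|^2
= 2 * 7 * 9 * 2
Running product: 2, 14, 126, 252
N(V) = 252


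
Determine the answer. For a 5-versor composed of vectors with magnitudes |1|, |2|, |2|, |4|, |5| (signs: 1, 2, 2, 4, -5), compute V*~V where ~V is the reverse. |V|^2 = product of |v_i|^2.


Each vector v_i has |v_i|^2 = s_i^2
Squared scales: 1^2 = 1, 2^2 = 4, 2^2 = 4, 4^2 = 16, (-5)^2 = 25
|V|^2 = 1 * 4 * 4 * 16 * 25
= 6400


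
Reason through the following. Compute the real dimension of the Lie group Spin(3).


Spin(n) double-covers SO(n); both have Lie algebra so(n) of dimension n(n-1)/2.
n = 3
n(n-1) = 3 * 2 = 6
dim Spin(3) = 6/2 = 3


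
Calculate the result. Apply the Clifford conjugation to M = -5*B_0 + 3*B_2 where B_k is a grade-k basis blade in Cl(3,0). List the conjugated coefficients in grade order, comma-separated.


Clifford conjugate sign for grade k: (-1)^(k(k+1)/2)
Grade 0: (-1)^(0*1/2) = (-1)^0 = 1, coeff -5 -> -5
Grade 2: (-1)^(2*3/2) = (-1)^3 = -1, coeff 3 -> -3
Conjugated coefficients: -5, -3


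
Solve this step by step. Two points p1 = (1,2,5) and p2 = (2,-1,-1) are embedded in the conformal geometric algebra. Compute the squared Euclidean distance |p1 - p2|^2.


p1 - p2 = (-1, 3, 6)
|p1 - p2|^2 = (-1)^2 + 3^2 + 6^2
= 1 + 9 + 36
= 46


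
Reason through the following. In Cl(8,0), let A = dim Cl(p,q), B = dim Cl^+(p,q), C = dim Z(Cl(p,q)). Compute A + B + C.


n = 8 + 0 = 8
Total dim = 2^8 = 256
Even subalgebra dim = 2^7 = 128
n is even, so center dim = 1
Sum = 256 + 128 + 1 = 385


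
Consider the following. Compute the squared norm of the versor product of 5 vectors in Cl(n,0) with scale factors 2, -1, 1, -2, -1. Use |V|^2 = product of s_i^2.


Each vector v_i has |v_i|^2 = s_i^2
Squared scales: 2^2 = 4, (-1)^2 = 1, 1^2 = 1, (-2)^2 = 4, (-1)^2 = 1
|V|^2 = 4 * 1 * 1 * 4 * 1
= 16


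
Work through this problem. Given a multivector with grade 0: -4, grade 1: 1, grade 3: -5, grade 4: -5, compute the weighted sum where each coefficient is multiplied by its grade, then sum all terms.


Grade-weighted sum = sum of grade_k * coefficient_k
0*(-4) = 0
1*1 = 1
3*(-5) = -15
4*(-5) = -20
Total = 0 + 1 + (-15) + (-20) = -34


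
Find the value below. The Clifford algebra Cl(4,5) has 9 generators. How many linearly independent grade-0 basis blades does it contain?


Number of grade-k basis blades in Cl(p,q) with n = p + q is C(n, k).
n = 4 + 5 = 9
C(9, 0) = 9! / (0! * 9!)
= 362880 / (1 * 362880)
= 1


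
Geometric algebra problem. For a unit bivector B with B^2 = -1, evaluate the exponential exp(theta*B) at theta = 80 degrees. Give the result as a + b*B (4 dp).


For a unit bivector B with B^2 = -1, the exponential series gives
e^(theta*B) = cos(theta) + sin(theta)*B (the GA analogue of Euler's formula).
theta = 80 degrees = 1.396263 rad
cos(80 deg) = 0.1736
sin(80 deg) = 0.9848
exp(theta*B) = 0.1736 + 0.9848*B


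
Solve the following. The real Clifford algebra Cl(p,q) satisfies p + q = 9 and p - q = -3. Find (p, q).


We need p + q = 9 and p - q = -3.
Adding: 2p = 9 + (-3) = 6, so p = 3.
Then q = 9 - 3 = 6.
(p, q) = (3, 6)


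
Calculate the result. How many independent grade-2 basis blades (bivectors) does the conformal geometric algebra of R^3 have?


The conformal model of R^3 uses Cl(4,1) with m = 3 + 2 = 5 generators.
Number of grade-2 blades = C(m, 2) = C(5, 2)
= 5*4/2 = 10


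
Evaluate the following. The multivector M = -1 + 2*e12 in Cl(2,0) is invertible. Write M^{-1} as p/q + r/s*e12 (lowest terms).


M = -1 + 2*e12, where e12^2 = -1.
Since M commutes with its reverse ~M = a - b*e12, M * ~M = a^2 - b^2*e12^2 = a^2 + b^2.
So M^{-1} = ~M / (a^2 + b^2) = (a - b*e12)/(a^2 + b^2).
a^2 + b^2 = 1 + 4 = 5
Scalar part = -1/5 = -1/5
Bivector coeff = -2/5 = -2/5
M^{-1} = -1/5 - 2/5*e12


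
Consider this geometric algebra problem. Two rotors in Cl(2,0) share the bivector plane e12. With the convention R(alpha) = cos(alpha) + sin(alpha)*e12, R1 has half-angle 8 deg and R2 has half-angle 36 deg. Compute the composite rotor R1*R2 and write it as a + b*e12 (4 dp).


Same-plane rotors commute and their half-angles add:
R1*R2 = cos(a1 + a2) + sin(a1 + a2)*e12.
a1 + a2 = 8 + 36 = 44 deg
cos(44 deg) = 0.7193
sin(44 deg) = 0.6947
R1*R2 = 0.7193 + 0.6947*e12


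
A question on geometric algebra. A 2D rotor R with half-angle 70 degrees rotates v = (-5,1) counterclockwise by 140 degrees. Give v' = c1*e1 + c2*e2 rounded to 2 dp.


Rotor R = cos(70deg) - sin(70deg)*e12
Rotation angle theta = 2 * 70 = 140 degrees
v' = R*v*~R rotates v by theta.
cos(140deg) = -0.7660, sin(140deg) = 0.6428
v'_1 = -5*cos(140deg) - 1*sin(140deg)
= -5*(-0.7660) - 1*0.6428
= 3.19
v'_2 = -5*sin(140deg) + 1*cos(140deg)
= -5*0.6428 + 1*(-0.7660)
= -3.98
v' = 3.19*e1 - 3.98*e2


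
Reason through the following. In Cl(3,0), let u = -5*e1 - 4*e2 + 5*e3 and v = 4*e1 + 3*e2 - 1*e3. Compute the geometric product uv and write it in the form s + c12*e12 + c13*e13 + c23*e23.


In Cl(3,0): e_i^2 = 1, e_ie_j = -e_je_i for i != j.
Scalar part = u . v = (-5)*4 + (-4)*3 + 5*(-1)
= -20 + (-12) + (-5) = -37
e12 coeff = (-5)*3 - (-4)*4 = -15 - (-16) = 1
e13 coeff = (-5)*(-1) - 5*4 = 5 - 20 = -15
e23 coeff = (-4)*(-1) - 5*3 = 4 - 15 = -11
uv = -37 + 1*e12 - 15*e13 - 11*e23


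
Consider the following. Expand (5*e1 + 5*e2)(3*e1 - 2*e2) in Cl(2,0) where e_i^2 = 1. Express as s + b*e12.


Expand: (5*e1 + 5*e2)(3*e1 - 2*e2)
= 5*3*e1e1 + 5*(-2)*e1e2 + 5*3*e2e1 + 5*(-2)*e2e2
Using e1^2 = e2^2 = 1, e2e1 = -e1e2:
Scalar part s = 5*3 + 5*(-2) = 15 + (-10) = 5
Bivector part b = 5*(-2) - 5*3 = -10 - 15 = -25
uv = 5 - 25*e12


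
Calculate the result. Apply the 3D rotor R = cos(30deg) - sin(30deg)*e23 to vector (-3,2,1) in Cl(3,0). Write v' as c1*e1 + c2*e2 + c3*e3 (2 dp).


Rotor R = cos(30deg) - sin(30deg)*e23
Rotation angle theta = 2 * 30 = 60 degrees in the e23 plane (e2 -> e3).
The component perpendicular to the plane (e1) is invariant: v'_1 = v1 = -3.00
cos(60deg) = 0.5000, sin(60deg) = 0.8660
v'_2 = v2*cos(theta) - v3*sin(theta) = 2*0.5000 - 1*0.8660 = 0.13
v'_3 = v2*sin(theta) + v3*cos(theta) = 2*0.8660 + 1*0.5000 = 2.23
v' = -3.00*e1 + 0.13*e2 + 2.23*e3


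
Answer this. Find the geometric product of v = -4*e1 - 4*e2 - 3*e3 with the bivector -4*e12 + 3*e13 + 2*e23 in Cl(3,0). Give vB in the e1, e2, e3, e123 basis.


vB has grade-1 (vector) and grade-3 (trivector) parts: vB = (v _| B) + (v ^ B).
Vector part <vB>_1:
  e1: -v2*b12 - v3*b13 = -(-4)*(-4) - (-3)*(3) = -7
  e2: v1*b12 - v3*b23 = (-4)*(-4) - (-3)*(2) = 22
  e3: v1*b13 + v2*b23 = (-4)*(3) + (-4)*(2) = -20
Trivector part <vB>_3:
  e123: v1*b23 - v2*b13 + v3*b12 = (-4)*(2) - (-4)*(3) + (-3)*(-4) = 16
vB = -7*e1 + 22*e2 - 20*e3 + 16*e123


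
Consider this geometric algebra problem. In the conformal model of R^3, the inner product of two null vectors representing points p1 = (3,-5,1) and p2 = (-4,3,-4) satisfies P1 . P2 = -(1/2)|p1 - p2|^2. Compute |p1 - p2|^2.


p1 - p2 = (7, -8, 5)
|p1 - p2|^2 = 7^2 + (-8)^2 + 5^2
= 49 + 64 + 25
= 138


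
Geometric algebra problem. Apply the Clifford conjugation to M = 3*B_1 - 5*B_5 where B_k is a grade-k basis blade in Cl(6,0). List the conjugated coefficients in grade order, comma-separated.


Clifford conjugate sign for grade k: (-1)^(k(k+1)/2)
Grade 1: (-1)^(1*2/2) = (-1)^1 = -1, coeff 3 -> -3
Grade 5: (-1)^(5*6/2) = (-1)^15 = -1, coeff -5 -> 5
Conjugated coefficients: -3, 5


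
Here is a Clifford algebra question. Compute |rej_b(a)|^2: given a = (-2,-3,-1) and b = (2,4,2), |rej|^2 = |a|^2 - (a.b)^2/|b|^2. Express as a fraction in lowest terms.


|a|^2 = (-2)^2 + (-3)^2 + (-1)^2 = 14
|b|^2 = 2^2 + 4^2 + 2^2 = 24
a . b = (-2)*2 + (-3)*4 + (-1)*2 = -18
(a.b)^2 = (-18)^2 = 324
|rej|^2 = 14 - 324/24
= (336 - 324)/24
= 12/24
In lowest terms: 1/2


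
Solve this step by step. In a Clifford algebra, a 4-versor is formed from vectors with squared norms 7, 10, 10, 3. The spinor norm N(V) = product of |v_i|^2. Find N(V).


Spinor norm N(V) = |v1|^2 * |v2|^2 * ... * |v4|^2
= 7 * 10 * 10 * 3
Running product: 7, 70, 700, 2100
N(V) = 2100


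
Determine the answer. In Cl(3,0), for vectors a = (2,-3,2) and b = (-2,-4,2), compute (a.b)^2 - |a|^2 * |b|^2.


a . b = 2*(-2) + (-3)*(-4) + 2*2
= -4 + 12 + 4 = 12
|a|^2 = 2^2 + (-3)^2 + 2^2 = 17
|b|^2 = (-2)^2 + (-4)^2 + 2^2 = 24
(a.b)^2 = 12^2 = 144
|a|^2 * |b|^2 = 17 * 24 = 408
Result = 144 - 408 = -264


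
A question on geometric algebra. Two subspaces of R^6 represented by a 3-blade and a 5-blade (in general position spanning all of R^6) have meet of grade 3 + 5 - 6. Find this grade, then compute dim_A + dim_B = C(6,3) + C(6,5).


Meet grade = grade(A) + grade(B) - n
= 3 + 5 - 6 = 2
C(6,3) = 20
C(6,5) = 6
dim_A + dim_B = 20 + 6 = 26


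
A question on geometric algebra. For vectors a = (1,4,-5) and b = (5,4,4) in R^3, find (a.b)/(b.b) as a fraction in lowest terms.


Projection coefficient = (a . b) / (b . b)
a . b = 1*5 + 4*4 + (-5)*4
= 5 + 16 + (-20) = 1
b . b = 5^2 + 4^2 + 4^2
= 25 + 16 + 16 = 57
Coefficient = 1/57
In lowest terms: 1/57


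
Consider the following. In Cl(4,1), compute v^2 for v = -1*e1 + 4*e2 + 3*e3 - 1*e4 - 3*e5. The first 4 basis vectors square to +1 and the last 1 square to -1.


v^2 = sum of c_i^2 * e_i^2
Positive signature terms (e_i^2 = +1): (-1)^2 + 4^2 + 3^2 + (-1)^2 = 27
Negative signature terms (e_j^2 = -1): (-3)^2 = 9
v^2 = 27 - 9 = 18


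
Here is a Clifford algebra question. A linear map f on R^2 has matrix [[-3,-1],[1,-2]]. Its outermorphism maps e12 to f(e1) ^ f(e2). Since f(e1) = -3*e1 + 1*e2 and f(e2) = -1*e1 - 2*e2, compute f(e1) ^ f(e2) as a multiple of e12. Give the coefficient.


The outermorphism of a linear map f sends e1^e2 to f(e1)^f(e2).
f(e1) = -3*e1 + 1*e2
f(e2) = -1*e1 - 2*e2
f(e1) ^ f(e2) = (-3*e1 + 1*e2) ^ (-1*e1 - 2*e2)
= (-3)*(-2)*e12 + 1*(-1)*e21
= (6 - (-1))*e12
= 7*e12
Coefficient = 7


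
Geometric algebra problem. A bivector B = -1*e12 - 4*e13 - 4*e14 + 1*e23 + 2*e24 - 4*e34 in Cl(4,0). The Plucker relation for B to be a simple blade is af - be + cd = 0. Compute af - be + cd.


Plucker relation: af - be + cd
a*f = (-1)*(-4) = 4
b*e = (-4)*2 = -8
c*d = (-4)*1 = -4
af - be + cd = 4 - (-8) + (-4)
= 8


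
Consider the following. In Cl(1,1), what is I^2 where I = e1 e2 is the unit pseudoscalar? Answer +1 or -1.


The pseudoscalar I = e1...e_n (product of all n generators) of Cl(p,q) satisfies I^2 = (-1)^(q + n(n-1)/2).
p = 1, q = 1, n = p + q = 2
n(n-1)/2 = 2 * 1 / 2 = 1
Exponent = q + n(n-1)/2 = 1 + 1 = 2
I^2 = (-1)^2 = +1


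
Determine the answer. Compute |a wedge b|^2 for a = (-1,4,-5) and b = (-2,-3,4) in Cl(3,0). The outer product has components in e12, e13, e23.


a wedge b = (a1*b2 - a2*b1)*e12 + (a1*b3 - a3*b1)*e13 + (a2*b3 - a3*b2)*e23
e12 coeff: (-1)*(-3) - 4*(-2) = 3 - (-8) = 11
e13 coeff: (-1)*4 - (-5)*(-2) = -4 - 10 = -14
e23 coeff: 4*4 - (-5)*(-3) = 16 - 15 = 1
|a wedge b|^2 = 11^2 + (-14)^2 + 1^2
= 121 + 196 + 1
= 318


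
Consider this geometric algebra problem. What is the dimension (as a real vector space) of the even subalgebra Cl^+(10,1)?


Even subalgebra dimension = 2^(n-1)
n = 10 + 1 = 11
2^(11 - 1) = 2^10 = 1024
Verification: sum of C(11,k) for even k = 1 + 55 + 330 + 462 + 165 + 11 = 1024
Result = 1024


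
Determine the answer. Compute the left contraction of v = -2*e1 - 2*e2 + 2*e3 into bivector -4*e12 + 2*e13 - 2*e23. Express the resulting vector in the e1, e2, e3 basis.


Left contraction v _| B = <vB>_1 (grade-1 part of the geometric product vB).
Using e1_|e12 = e2, e2_|e12 = -e1, e1_|e13 = e3, e3_|e13 = -e1, e2_|e23 = e3, e3_|e23 = -e2:
e1 coeff: -v2*b12 - v3*b13 = -(-2)*(-4) - (2)*(2) = -12
e2 coeff: v1*b12 - v3*b23 = (-2)*(-4) - (2)*(-2) = 12
e3 coeff: v1*b13 + v2*b23 = (-2)*(2) + (-2)*(-2) = 0
v _| B = -12*e1 + 12*e2 + 0*e3


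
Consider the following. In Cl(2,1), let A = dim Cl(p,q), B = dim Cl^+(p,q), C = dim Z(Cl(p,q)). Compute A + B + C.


n = 2 + 1 = 3
Total dim = 2^3 = 8
Even subalgebra dim = 2^2 = 4
n is odd, so center dim = 2
Sum = 8 + 4 + 2 = 14


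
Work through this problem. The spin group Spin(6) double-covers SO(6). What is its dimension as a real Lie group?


Spin(n) double-covers SO(n); both have Lie algebra so(n) of dimension n(n-1)/2.
n = 6
n(n-1) = 6 * 5 = 30
dim Spin(6) = 30/2 = 15


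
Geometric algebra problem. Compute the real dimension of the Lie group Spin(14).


Spin(n) double-covers SO(n); both have Lie algebra so(n) of dimension n(n-1)/2.
n = 14
n(n-1) = 14 * 13 = 182
dim Spin(14) = 182/2 = 91


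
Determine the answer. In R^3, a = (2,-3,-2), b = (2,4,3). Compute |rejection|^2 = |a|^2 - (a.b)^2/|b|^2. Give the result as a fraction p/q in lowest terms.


|a|^2 = 2^2 + (-3)^2 + (-2)^2 = 17
|b|^2 = 2^2 + 4^2 + 3^2 = 29
a . b = 2*2 + (-3)*4 + (-2)*3 = -14
(a.b)^2 = (-14)^2 = 196
|rej|^2 = 17 - 196/29
= (493 - 196)/29
= 297/29
In lowest terms: 297/29


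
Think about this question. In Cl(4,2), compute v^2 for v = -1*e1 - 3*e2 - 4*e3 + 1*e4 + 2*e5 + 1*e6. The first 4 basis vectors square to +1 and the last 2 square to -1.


v^2 = sum of c_i^2 * e_i^2
Positive signature terms (e_i^2 = +1): (-1)^2 + (-3)^2 + (-4)^2 + 1^2 = 27
Negative signature terms (e_j^2 = -1): 2^2 + 1^2 = 5
v^2 = 27 - 5 = 22


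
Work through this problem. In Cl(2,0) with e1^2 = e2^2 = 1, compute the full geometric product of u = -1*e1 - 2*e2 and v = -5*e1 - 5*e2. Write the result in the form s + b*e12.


Expand: (-1*e1 - 2*e2)(-5*e1 - 5*e2)
= (-1)*(-5)*e1e1 + (-1)*(-5)*e1e2 + (-2)*(-5)*e2e1 + (-2)*(-5)*e2e2
Using e1^2 = e2^2 = 1, e2e1 = -e1e2:
Scalar part s = (-1)*(-5) + (-2)*(-5) = 5 + 10 = 15
Bivector part b = (-1)*(-5) - (-2)*(-5) = 5 - 10 = -5
uv = 15 - 5*e12


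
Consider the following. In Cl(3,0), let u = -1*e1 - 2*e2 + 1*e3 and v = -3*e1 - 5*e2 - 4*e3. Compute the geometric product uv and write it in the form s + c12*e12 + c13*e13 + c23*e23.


In Cl(3,0): e_i^2 = 1, e_ie_j = -e_je_i for i != j.
Scalar part = u . v = (-1)*(-3) + (-2)*(-5) + 1*(-4)
= 3 + 10 + (-4) = 9
e12 coeff = (-1)*(-5) - (-2)*(-3) = 5 - 6 = -1
e13 coeff = (-1)*(-4) - 1*(-3) = 4 - (-3) = 7
e23 coeff = (-2)*(-4) - 1*(-5) = 8 - (-5) = 13
uv = 9 - 1*e12 + 7*e13 + 13*e23


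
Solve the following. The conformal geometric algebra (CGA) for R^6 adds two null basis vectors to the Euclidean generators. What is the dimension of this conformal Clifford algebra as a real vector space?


The conformal model of R^6 uses Cl(7,1): the 6 Euclidean generators plus two extra orthogonal generators e+ (e+^2 = +1) and e- (e-^2 = -1), from which the null vectors e0, einf are built.
Number of generators m = 6 + 2 = 8.
dim Cl(p,q) = 2^m = 2^8 = 256


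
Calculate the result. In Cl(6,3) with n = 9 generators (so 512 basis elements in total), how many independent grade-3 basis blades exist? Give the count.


Number of grade-k basis blades in Cl(p,q) with n = p + q is C(n, k).
n = 6 + 3 = 9
C(9, 3) = 9! / (3! * 6!)
= 362880 / (6 * 720)
= 84


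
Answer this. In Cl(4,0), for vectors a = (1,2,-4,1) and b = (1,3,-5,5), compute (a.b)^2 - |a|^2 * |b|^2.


a . b = 1*1 + 2*3 + (-4)*(-5) + 1*5
= 1 + 6 + 20 + 5 = 32
|a|^2 = 1^2 + 2^2 + (-4)^2 + 1^2 = 22
|b|^2 = 1^2 + 3^2 + (-5)^2 + 5^2 = 60
(a.b)^2 = 32^2 = 1024
|a|^2 * |b|^2 = 22 * 60 = 1320
Result = 1024 - 1320 = -296


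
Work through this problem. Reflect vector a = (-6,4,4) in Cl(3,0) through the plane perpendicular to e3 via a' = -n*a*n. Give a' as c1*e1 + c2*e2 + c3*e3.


Reflection formula: a' = -n*a*n, with n = e3 (unit vector, n^2 = 1).
For reflection through hyperplane perp to e3:
The component along e3 flips sign, others stay.
a = (-6, 4, 4)
a' = (-6, 4, -4)
a' = -6*e1 + 4*e2 - 4*e3


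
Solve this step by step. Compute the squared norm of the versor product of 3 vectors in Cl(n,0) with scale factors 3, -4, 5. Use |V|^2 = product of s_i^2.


Each vector v_i has |v_i|^2 = s_i^2
Squared scales: 3^2 = 9, (-4)^2 = 16, 5^2 = 25
|V|^2 = 9 * 16 * 25
= 3600


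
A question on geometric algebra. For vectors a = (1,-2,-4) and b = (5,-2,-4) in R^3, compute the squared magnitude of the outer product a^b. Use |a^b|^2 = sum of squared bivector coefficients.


a wedge b = (a1*b2 - a2*b1)*e12 + (a1*b3 - a3*b1)*e13 + (a2*b3 - a3*b2)*e23
e12 coeff: 1*(-2) - (-2)*5 = -2 - (-10) = 8
e13 coeff: 1*(-4) - (-4)*5 = -4 - (-20) = 16
e23 coeff: (-2)*(-4) - (-4)*(-2) = 8 - 8 = 0
|a wedge b|^2 = 8^2 + 16^2 + 0^2
= 64 + 256 + 0
= 320


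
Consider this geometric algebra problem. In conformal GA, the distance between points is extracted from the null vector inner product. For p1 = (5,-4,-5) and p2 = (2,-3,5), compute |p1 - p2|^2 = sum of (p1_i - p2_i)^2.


p1 - p2 = (3, -1, -10)
|p1 - p2|^2 = 3^2 + (-1)^2 + (-10)^2
= 9 + 1 + 100
= 110


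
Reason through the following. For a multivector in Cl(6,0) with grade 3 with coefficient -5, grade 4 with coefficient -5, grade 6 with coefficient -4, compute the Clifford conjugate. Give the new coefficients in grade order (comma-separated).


Clifford conjugate sign for grade k: (-1)^(k(k+1)/2)
Grade 3: (-1)^(3*4/2) = (-1)^6 = 1, coeff -5 -> -5
Grade 4: (-1)^(4*5/2) = (-1)^10 = 1, coeff -5 -> -5
Grade 6: (-1)^(6*7/2) = (-1)^21 = -1, coeff -4 -> 4
Conjugated coefficients: -5, -5, 4


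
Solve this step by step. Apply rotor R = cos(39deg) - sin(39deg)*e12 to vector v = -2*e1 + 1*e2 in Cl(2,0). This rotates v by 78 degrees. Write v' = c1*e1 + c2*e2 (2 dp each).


Rotor R = cos(39deg) - sin(39deg)*e12
Rotation angle theta = 2 * 39 = 78 degrees
v' = R*v*~R rotates v by theta.
cos(78deg) = 0.2079, sin(78deg) = 0.9781
v'_1 = -2*cos(78deg) - 1*sin(78deg)
= -2*0.2079 - 1*0.9781
= -1.39
v'_2 = -2*sin(78deg) + 1*cos(78deg)
= -2*0.9781 + 1*0.2079
= -1.75
v' = -1.39*e1 - 1.75*e2


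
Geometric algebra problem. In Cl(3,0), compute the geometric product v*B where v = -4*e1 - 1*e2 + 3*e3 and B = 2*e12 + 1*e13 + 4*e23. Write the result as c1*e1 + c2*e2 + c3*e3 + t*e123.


vB has grade-1 (vector) and grade-3 (trivector) parts: vB = (v _| B) + (v ^ B).
Vector part <vB>_1:
  e1: -v2*b12 - v3*b13 = -(-1)*(2) - (3)*(1) = -1
  e2: v1*b12 - v3*b23 = (-4)*(2) - (3)*(4) = -20
  e3: v1*b13 + v2*b23 = (-4)*(1) + (-1)*(4) = -8
Trivector part <vB>_3:
  e123: v1*b23 - v2*b13 + v3*b12 = (-4)*(4) - (-1)*(1) + (3)*(2) = -9
vB = -1*e1 - 20*e2 - 8*e3 - 9*e123


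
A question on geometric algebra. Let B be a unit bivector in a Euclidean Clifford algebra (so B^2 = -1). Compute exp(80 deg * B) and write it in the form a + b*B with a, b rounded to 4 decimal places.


For a unit bivector B with B^2 = -1, the exponential series gives
e^(theta*B) = cos(theta) + sin(theta)*B (the GA analogue of Euler's formula).
theta = 80 degrees = 1.396263 rad
cos(80 deg) = 0.1736
sin(80 deg) = 0.9848
exp(theta*B) = 0.1736 + 0.9848*B


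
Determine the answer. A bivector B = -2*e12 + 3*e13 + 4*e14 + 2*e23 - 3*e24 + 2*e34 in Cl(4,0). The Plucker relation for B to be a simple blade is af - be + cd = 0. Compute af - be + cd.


Plucker relation: af - be + cd
a*f = (-2)*2 = -4
b*e = 3*(-3) = -9
c*d = 4*2 = 8
af - be + cd = -4 - (-9) + 8
= 13


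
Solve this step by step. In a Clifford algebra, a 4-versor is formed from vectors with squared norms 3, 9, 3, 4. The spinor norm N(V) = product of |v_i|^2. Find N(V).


Spinor norm N(V) = |v1|^2 * |v2|^2 * ... * |v4|^2
= 3 * 9 * 3 * 4
Running product: 3, 27, 81, 324
N(V) = 324


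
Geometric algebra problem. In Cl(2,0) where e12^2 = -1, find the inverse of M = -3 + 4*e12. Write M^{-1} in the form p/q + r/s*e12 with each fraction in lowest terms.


M = -3 + 4*e12, where e12^2 = -1.
Since M commutes with its reverse ~M = a - b*e12, M * ~M = a^2 - b^2*e12^2 = a^2 + b^2.
So M^{-1} = ~M / (a^2 + b^2) = (a - b*e12)/(a^2 + b^2).
a^2 + b^2 = 9 + 16 = 25
Scalar part = -3/25 = -3/25
Bivector coeff = -4/25 = -4/25
M^{-1} = -3/25 - 4/25*e12


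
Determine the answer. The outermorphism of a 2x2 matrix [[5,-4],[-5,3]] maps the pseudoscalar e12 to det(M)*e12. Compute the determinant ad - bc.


The outermorphism of a linear map f sends e1^e2 to f(e1)^f(e2).
f(e1) = 5*e1 - 5*e2
f(e2) = -4*e1 + 3*e2
f(e1) ^ f(e2) = (5*e1 - 5*e2) ^ (-4*e1 + 3*e2)
= 5*3*e12 + (-5)*(-4)*e21
= (15 - 20)*e12
= -5*e12
Coefficient = -5


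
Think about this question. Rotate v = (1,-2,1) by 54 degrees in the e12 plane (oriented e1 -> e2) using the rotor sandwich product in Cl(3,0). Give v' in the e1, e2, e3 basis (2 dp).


Rotor R = cos(27deg) - sin(27deg)*e12
Rotation angle theta = 2 * 27 = 54 degrees in the e12 plane (e1 -> e2).
The component perpendicular to the plane (e3) is invariant: v'_3 = v3 = 1.00
cos(54deg) = 0.5878, sin(54deg) = 0.8090
v'_1 = v1*cos(theta) - v2*sin(theta) = 1*0.5878 - (-2)*0.8090 = 2.21
v'_2 = v1*sin(theta) + v2*cos(theta) = 1*0.8090 + (-2)*0.5878 = -0.37
v' = 2.21*e1 - 0.37*e2 + 1.00*e3


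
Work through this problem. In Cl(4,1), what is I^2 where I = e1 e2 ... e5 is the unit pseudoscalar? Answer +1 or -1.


The pseudoscalar I = e1...e_n (product of all n generators) of Cl(p,q) satisfies I^2 = (-1)^(q + n(n-1)/2).
p = 4, q = 1, n = p + q = 5
n(n-1)/2 = 5 * 4 / 2 = 10
Exponent = q + n(n-1)/2 = 1 + 10 = 11
I^2 = (-1)^11 = -1


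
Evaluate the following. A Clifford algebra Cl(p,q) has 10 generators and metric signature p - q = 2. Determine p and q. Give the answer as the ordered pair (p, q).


We need p + q = 10 and p - q = 2.
Adding: 2p = 10 + 2 = 12, so p = 6.
Then q = 10 - 6 = 4.
(p, q) = (6, 4)


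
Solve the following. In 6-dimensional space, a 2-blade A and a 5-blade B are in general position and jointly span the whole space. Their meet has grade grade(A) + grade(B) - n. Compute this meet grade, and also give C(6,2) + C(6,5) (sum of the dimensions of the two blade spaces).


Meet grade = grade(A) + grade(B) - n
= 2 + 5 - 6 = 1
C(6,2) = 15
C(6,5) = 6
dim_A + dim_B = 15 + 6 = 21


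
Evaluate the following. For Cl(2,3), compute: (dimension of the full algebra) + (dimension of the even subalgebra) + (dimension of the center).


n = 2 + 3 = 5
Total dim = 2^5 = 32
Even subalgebra dim = 2^4 = 16
n is odd, so center dim = 2
Sum = 32 + 16 + 2 = 50


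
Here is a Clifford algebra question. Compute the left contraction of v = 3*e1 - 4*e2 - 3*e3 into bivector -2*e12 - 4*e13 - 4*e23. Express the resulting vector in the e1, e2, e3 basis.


Left contraction v _| B = <vB>_1 (grade-1 part of the geometric product vB).
Using e1_|e12 = e2, e2_|e12 = -e1, e1_|e13 = e3, e3_|e13 = -e1, e2_|e23 = e3, e3_|e23 = -e2:
e1 coeff: -v2*b12 - v3*b13 = -(-4)*(-2) - (-3)*(-4) = -20
e2 coeff: v1*b12 - v3*b23 = (3)*(-2) - (-3)*(-4) = -18
e3 coeff: v1*b13 + v2*b23 = (3)*(-4) + (-4)*(-4) = 4
v _| B = -20*e1 - 18*e2 + 4*e3


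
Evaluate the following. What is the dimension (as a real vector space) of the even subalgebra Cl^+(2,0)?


Even subalgebra dimension = 2^(n-1)
n = 2 + 0 = 2
2^(2 - 1) = 2^1 = 2
Verification: sum of C(2,k) for even k = 1 + 1 = 2
Result = 2


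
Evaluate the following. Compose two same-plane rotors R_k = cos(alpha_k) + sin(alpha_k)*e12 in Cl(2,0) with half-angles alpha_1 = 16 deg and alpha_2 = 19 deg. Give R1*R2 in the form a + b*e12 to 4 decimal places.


Same-plane rotors commute and their half-angles add:
R1*R2 = cos(a1 + a2) + sin(a1 + a2)*e12.
a1 + a2 = 16 + 19 = 35 deg
cos(35 deg) = 0.8192
sin(35 deg) = 0.5736
R1*R2 = 0.8192 + 0.5736*e12


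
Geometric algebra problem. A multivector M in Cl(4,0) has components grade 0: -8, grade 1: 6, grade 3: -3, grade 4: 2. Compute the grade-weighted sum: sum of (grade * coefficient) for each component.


Grade-weighted sum = sum of grade_k * coefficient_k
0*(-8) = 0
1*6 = 6
3*(-3) = -9
4*2 = 8
Total = 0 + 6 + (-9) + 8 = 5


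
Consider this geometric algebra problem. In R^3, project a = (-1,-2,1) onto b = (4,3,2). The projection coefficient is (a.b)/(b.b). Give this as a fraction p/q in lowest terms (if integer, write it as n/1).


Projection coefficient = (a . b) / (b . b)
a . b = (-1)*4 + (-2)*3 + 1*2
= -4 + (-6) + 2 = -8
b . b = 4^2 + 3^2 + 2^2
= 16 + 9 + 4 = 29
Coefficient = -8/29
In lowest terms: -8/29


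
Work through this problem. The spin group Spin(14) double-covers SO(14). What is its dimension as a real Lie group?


Spin(n) double-covers SO(n); both have Lie algebra so(n) of dimension n(n-1)/2.
n = 14
n(n-1) = 14 * 13 = 182
dim Spin(14) = 182/2 = 91


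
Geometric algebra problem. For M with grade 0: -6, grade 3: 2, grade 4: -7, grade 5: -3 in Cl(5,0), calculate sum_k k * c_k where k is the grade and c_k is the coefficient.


Grade-weighted sum = sum of grade_k * coefficient_k
0*(-6) = 0
3*2 = 6
4*(-7) = -28
5*(-3) = -15
Total = 0 + 6 + (-28) + (-15) = -37


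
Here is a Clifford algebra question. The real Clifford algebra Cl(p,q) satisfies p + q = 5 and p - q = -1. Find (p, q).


We need p + q = 5 and p - q = -1.
Adding: 2p = 5 + (-1) = 4, so p = 2.
Then q = 5 - 2 = 3.
(p, q) = (2, 3)


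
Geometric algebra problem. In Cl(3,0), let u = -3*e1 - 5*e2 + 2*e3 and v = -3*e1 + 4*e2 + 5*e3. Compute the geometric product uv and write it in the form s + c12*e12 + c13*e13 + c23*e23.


In Cl(3,0): e_i^2 = 1, e_ie_j = -e_je_i for i != j.
Scalar part = u . v = (-3)*(-3) + (-5)*4 + 2*5
= 9 + (-20) + 10 = -1
e12 coeff = (-3)*4 - (-5)*(-3) = -12 - 15 = -27
e13 coeff = (-3)*5 - 2*(-3) = -15 - (-6) = -9
e23 coeff = (-5)*5 - 2*4 = -25 - 8 = -33
uv = -1 - 27*e12 - 9*e13 - 33*e23


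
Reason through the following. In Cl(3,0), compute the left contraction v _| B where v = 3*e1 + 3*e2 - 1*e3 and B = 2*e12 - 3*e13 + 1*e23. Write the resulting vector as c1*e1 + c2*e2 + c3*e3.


Left contraction v _| B = <vB>_1 (grade-1 part of the geometric product vB).
Using e1_|e12 = e2, e2_|e12 = -e1, e1_|e13 = e3, e3_|e13 = -e1, e2_|e23 = e3, e3_|e23 = -e2:
e1 coeff: -v2*b12 - v3*b13 = -(3)*(2) - (-1)*(-3) = -9
e2 coeff: v1*b12 - v3*b23 = (3)*(2) - (-1)*(1) = 7
e3 coeff: v1*b13 + v2*b23 = (3)*(-3) + (3)*(1) = -6
v _| B = -9*e1 + 7*e2 - 6*e3


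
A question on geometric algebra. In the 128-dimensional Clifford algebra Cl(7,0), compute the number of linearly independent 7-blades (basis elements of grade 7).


Number of grade-k basis blades in Cl(p,q) with n = p + q is C(n, k).
n = 7 + 0 = 7
C(7, 7) = 7! / (7! * 0!)
= 5040 / (5040 * 1)
= 1


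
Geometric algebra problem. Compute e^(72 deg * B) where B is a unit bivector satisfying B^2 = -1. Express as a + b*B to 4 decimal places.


For a unit bivector B with B^2 = -1, the exponential series gives
e^(theta*B) = cos(theta) + sin(theta)*B (the GA analogue of Euler's formula).
theta = 72 degrees = 1.256637 rad
cos(72 deg) = 0.3090
sin(72 deg) = 0.9511
exp(theta*B) = 0.3090 + 0.9511*B


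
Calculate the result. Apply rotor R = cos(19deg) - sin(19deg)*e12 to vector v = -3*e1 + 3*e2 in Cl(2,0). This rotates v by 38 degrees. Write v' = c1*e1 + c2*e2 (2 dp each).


Rotor R = cos(19deg) - sin(19deg)*e12
Rotation angle theta = 2 * 19 = 38 degrees
v' = R*v*~R rotates v by theta.
cos(38deg) = 0.7880, sin(38deg) = 0.6157
v'_1 = -3*cos(38deg) - 3*sin(38deg)
= -3*0.7880 - 3*0.6157
= -4.21
v'_2 = -3*sin(38deg) + 3*cos(38deg)
= -3*0.6157 + 3*0.7880
= 0.52
v' = -4.21*e1 + 0.52*e2


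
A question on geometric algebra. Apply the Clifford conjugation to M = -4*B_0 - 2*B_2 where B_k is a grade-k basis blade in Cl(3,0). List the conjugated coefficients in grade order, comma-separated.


Clifford conjugate sign for grade k: (-1)^(k(k+1)/2)
Grade 0: (-1)^(0*1/2) = (-1)^0 = 1, coeff -4 -> -4
Grade 2: (-1)^(2*3/2) = (-1)^3 = -1, coeff -2 -> 2
Conjugated coefficients: -4, 2


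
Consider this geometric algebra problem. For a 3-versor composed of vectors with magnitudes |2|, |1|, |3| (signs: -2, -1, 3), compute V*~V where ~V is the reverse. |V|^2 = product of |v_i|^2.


Each vector v_i has |v_i|^2 = s_i^2
Squared scales: (-2)^2 = 4, (-1)^2 = 1, 3^2 = 9
|V|^2 = 4 * 1 * 9
= 36


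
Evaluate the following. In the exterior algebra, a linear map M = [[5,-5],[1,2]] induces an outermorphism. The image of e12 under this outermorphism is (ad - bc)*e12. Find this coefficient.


The outermorphism of a linear map f sends e1^e2 to f(e1)^f(e2).
f(e1) = 5*e1 + 1*e2
f(e2) = -5*e1 + 2*e2
f(e1) ^ f(e2) = (5*e1 + 1*e2) ^ (-5*e1 + 2*e2)
= 5*2*e12 + 1*(-5)*e21
= (10 - (-5))*e12
= 15*e12
Coefficient = 15


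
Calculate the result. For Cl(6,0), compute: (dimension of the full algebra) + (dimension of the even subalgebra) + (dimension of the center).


n = 6 + 0 = 6
Total dim = 2^6 = 64
Even subalgebra dim = 2^5 = 32
n is even, so center dim = 1
Sum = 64 + 32 + 1 = 97


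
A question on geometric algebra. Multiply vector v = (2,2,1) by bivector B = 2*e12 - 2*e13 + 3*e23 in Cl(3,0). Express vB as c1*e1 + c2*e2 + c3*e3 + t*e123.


vB has grade-1 (vector) and grade-3 (trivector) parts: vB = (v _| B) + (v ^ B).
Vector part <vB>_1:
  e1: -v2*b12 - v3*b13 = -(2)*(2) - (1)*(-2) = -2
  e2: v1*b12 - v3*b23 = (2)*(2) - (1)*(3) = 1
  e3: v1*b13 + v2*b23 = (2)*(-2) + (2)*(3) = 2
Trivector part <vB>_3:
  e123: v1*b23 - v2*b13 + v3*b12 = (2)*(3) - (2)*(-2) + (1)*(2) = 12
vB = -2*e1 + 1*e2 + 2*e3 + 12*e123


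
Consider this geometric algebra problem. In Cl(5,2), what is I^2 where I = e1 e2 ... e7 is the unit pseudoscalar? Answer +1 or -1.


The pseudoscalar I = e1...e_n (product of all n generators) of Cl(p,q) satisfies I^2 = (-1)^(q + n(n-1)/2).
p = 5, q = 2, n = p + q = 7
n(n-1)/2 = 7 * 6 / 2 = 21
Exponent = q + n(n-1)/2 = 2 + 21 = 23
I^2 = (-1)^23 = -1


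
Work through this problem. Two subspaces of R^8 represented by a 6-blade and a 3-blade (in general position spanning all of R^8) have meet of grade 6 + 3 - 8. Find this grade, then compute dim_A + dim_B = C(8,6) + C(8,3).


Meet grade = grade(A) + grade(B) - n
= 6 + 3 - 8 = 1
C(8,6) = 28
C(8,3) = 56
dim_A + dim_B = 28 + 56 = 84


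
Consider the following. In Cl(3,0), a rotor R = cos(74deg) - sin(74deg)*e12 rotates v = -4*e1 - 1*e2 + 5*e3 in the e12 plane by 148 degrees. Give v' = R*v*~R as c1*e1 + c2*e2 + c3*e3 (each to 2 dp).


Rotor R = cos(74deg) - sin(74deg)*e12
Rotation angle theta = 2 * 74 = 148 degrees in the e12 plane (e1 -> e2).
The component perpendicular to the plane (e3) is invariant: v'_3 = v3 = 5.00
cos(148deg) = -0.8480, sin(148deg) = 0.5299
v'_1 = v1*cos(theta) - v2*sin(theta) = -4*(-0.8480) - (-1)*0.5299 = 3.92
v'_2 = v1*sin(theta) + v2*cos(theta) = -4*0.5299 + (-1)*(-0.8480) = -1.27
v' = 3.92*e1 - 1.27*e2 + 5.00*e3


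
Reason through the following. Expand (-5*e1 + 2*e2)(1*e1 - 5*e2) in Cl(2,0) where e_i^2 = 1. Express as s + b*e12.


Expand: (-5*e1 + 2*e2)(1*e1 - 5*e2)
= (-5)*1*e1e1 + (-5)*(-5)*e1e2 + 2*1*e2e1 + 2*(-5)*e2e2
Using e1^2 = e2^2 = 1, e2e1 = -e1e2:
Scalar part s = (-5)*1 + 2*(-5) = -5 + (-10) = -15
Bivector part b = (-5)*(-5) - 2*1 = 25 - 2 = 23
uv = -15 + 23*e12


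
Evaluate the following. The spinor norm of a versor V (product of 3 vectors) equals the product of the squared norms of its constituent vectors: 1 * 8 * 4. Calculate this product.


Spinor norm N(V) = |v1|^2 * |v2|^2 * ... * |v3|^2
= 1 * 8 * 4
Running product: 1, 8, 32
N(V) = 32


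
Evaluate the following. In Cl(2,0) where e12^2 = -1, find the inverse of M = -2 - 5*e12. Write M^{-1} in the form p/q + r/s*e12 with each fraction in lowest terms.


M = -2 - 5*e12, where e12^2 = -1.
Since M commutes with its reverse ~M = a - b*e12, M * ~M = a^2 - b^2*e12^2 = a^2 + b^2.
So M^{-1} = ~M / (a^2 + b^2) = (a - b*e12)/(a^2 + b^2).
a^2 + b^2 = 4 + 25 = 29
Scalar part = -2/29 = -2/29
Bivector coeff = 5/29 = 5/29
M^{-1} = -2/29 + 5/29*e12
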